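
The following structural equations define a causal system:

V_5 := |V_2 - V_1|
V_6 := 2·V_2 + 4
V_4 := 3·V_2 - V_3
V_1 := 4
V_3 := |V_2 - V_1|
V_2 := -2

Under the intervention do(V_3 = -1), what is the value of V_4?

-5

The intervention breaks the incoming arrows to V_3: V_3 := |V_2 - V_1| no longer applies, and V_3 = -1.
V_4 = 3·V_2 - V_3  [with V_2=-2, V_3=-1]  = -5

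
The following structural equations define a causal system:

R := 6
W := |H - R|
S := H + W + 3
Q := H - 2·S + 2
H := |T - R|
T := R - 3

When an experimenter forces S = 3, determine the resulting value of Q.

The intervention breaks the incoming arrows to S: S := H + W + 3 no longer applies, and S = 3.
T = R - 3  [with R=6]  = 3
H = |T - R|  [with T=3, R=6]  = 3
Q = H - 2·S + 2  [with H=3, S=3]  = -1

-1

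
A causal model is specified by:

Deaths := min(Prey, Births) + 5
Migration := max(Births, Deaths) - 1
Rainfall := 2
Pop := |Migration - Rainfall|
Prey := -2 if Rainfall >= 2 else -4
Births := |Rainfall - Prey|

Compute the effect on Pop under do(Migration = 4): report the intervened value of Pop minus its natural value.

1

The intervention breaks the incoming arrows to Migration: Migration := max(Births, Deaths) - 1 no longer applies, and Migration = 4.
Pop = |Migration - Rainfall|  [with Migration=4, Rainfall=2]  = 2
Without intervention: Prey = -2 if Rainfall >= 2 else -4  [with Rainfall=2]  = -2; Births = |Rainfall - Prey|  [with Rainfall=2, Prey=-2]  = 4; Deaths = min(Prey, Births) + 5  [with Prey=-2, Births=4]  = 3; Migration = max(Births, Deaths) - 1  [with Births=4, Deaths=3]  = 3; Pop = |Migration - Rainfall|  [with Migration=3, Rainfall=2]  = 1.
Change = 2 − 1 = 1.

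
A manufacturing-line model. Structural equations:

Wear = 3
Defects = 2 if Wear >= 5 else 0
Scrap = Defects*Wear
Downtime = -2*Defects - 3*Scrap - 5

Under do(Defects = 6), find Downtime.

-71

Under do(Defects=6), the mechanism Defects = 2 if Wear >= 5 else 0 is discarded; Defects is fixed at 6.
Scrap = Defects*Wear  [with Defects=6, Wear=3]  = 18
Downtime = -2*Defects - 3*Scrap - 5  [with Defects=6, Scrap=18]  = -71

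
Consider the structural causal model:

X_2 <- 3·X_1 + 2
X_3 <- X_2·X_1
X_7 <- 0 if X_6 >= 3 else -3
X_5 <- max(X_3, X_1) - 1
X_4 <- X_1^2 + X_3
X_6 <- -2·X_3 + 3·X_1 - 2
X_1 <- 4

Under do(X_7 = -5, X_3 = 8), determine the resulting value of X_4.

The joint intervention fixes X_7 = -5, X_3 = 8, removing each variable's own equation.
X_4 = X_1^2 + X_3  [with X_1=4, X_3=8]  = 24

24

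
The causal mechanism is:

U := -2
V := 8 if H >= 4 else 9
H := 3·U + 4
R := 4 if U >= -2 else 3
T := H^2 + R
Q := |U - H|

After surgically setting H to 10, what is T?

Under do(H=10), the mechanism H := 3·U + 4 is discarded; H is fixed at 10.
R = 4 if U >= -2 else 3  [with U=-2]  = 4
T = H^2 + R  [with H=10, R=4]  = 104

104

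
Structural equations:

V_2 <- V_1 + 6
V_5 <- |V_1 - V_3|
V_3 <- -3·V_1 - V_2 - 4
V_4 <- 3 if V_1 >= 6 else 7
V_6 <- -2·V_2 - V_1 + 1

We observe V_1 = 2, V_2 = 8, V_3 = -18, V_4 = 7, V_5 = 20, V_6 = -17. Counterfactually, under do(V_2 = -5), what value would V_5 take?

do(V_2=-5) replaces the equation V_2 <- V_1 + 6 with the constant V_2 = -5.
V_3 = -3·V_1 - V_2 - 4  [with V_1=2, V_2=-5]  = -5
V_5 = |V_1 - V_3|  [with V_1=2, V_3=-5]  = 7

7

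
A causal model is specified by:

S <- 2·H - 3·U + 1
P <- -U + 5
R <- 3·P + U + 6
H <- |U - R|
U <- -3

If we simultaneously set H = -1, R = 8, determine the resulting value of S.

The joint intervention fixes H = -1, R = 8, removing each variable's own equation.
S = 2·H - 3·U + 1  [with H=-1, U=-3]  = 8

8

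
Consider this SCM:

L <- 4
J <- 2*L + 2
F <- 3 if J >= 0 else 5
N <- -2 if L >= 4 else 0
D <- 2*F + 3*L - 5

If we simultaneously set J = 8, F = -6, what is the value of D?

Under do(J = 8, F = -6), each intervened variable's structural equation is replaced by its fixed value.
D = 2*F + 3*L - 5  [with F=-6, L=4]  = -5

-5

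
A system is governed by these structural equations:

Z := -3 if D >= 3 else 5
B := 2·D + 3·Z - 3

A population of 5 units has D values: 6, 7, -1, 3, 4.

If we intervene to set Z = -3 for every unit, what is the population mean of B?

-4.4

do(Z=-3) breaks Z's dependence on D. With Z=-3 fixed, B across the units is 0, 2, -14, -6, -4, mean -4.4.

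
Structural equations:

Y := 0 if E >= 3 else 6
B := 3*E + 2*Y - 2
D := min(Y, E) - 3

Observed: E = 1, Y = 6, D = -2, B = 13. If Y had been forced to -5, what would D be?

-8

The intervention breaks the incoming arrows to Y: Y := 0 if E >= 3 else 6 no longer applies, and Y = -5.
D = min(Y, E) - 3  [with Y=-5, E=1]  = -8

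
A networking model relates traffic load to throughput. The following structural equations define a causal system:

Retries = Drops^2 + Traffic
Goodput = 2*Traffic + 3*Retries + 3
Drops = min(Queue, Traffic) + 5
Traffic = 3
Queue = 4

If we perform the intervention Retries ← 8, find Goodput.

33

Intervening sets Retries = 8 and removes its equation (Retries = Drops^2 + Traffic).
Goodput = 2*Traffic + 3*Retries + 3  [with Traffic=3, Retries=8]  = 33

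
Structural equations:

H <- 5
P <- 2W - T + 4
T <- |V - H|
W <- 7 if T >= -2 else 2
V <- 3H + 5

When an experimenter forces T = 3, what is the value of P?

do(T=3) replaces the equation T <- |V - H| with the constant T = 3.
W = 7 if T >= -2 else 2  [with T=3]  = 7
P = 2W - T + 4  [with W=7, T=3]  = 15

15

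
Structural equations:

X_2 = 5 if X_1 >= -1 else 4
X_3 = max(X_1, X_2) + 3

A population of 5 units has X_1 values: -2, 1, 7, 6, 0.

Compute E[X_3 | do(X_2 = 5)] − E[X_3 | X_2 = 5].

Under do(X_2=5), X_2's equation is replaced by X_2=5 for every unit. Per-unit X_3: 8, 8, 10, 9, 8. Mean = 8.6.
Conditioning on X_2=5 selects the 4 unit(s) with X_1 ∈ {1, 7, 6, 0}. Their X_3 values: 8, 10, 9, 8. Mean = 8.75.
Difference = 8.6 − 8.75 = -0.15.

-0.15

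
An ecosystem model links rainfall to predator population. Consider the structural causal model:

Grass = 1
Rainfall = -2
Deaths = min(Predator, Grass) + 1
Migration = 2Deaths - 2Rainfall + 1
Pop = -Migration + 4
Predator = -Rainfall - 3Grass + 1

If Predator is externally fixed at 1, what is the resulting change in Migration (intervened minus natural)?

2

do(Predator=1) replaces the equation Predator = -Rainfall - 3Grass + 1 with the constant Predator = 1.
Deaths = min(Predator, Grass) + 1  [with Predator=1, Grass=1]  = 2
Migration = 2Deaths - 2Rainfall + 1  [with Deaths=2, Rainfall=-2]  = 9
Without intervention: Predator = -Rainfall - 3Grass + 1  [with Rainfall=-2, Grass=1]  = 0; Deaths = min(Predator, Grass) + 1  [with Predator=0, Grass=1]  = 1; Migration = 2Deaths - 2Rainfall + 1  [with Deaths=1, Rainfall=-2]  = 7.
Change = 9 − 7 = 2.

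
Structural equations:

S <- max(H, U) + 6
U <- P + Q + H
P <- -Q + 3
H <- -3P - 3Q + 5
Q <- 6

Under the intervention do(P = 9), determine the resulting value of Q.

Under do(P=9), the mechanism P <- -Q + 3 is discarded; P is fixed at 9.
Q is not downstream of the intervention, so its value is determined by the original equations.

6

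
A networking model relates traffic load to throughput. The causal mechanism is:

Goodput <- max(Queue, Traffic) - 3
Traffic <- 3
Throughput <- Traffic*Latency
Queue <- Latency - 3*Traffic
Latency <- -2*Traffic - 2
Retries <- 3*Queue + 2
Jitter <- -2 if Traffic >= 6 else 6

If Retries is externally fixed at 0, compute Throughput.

Under do(Retries=0), the mechanism Retries <- 3*Queue + 2 is discarded; Retries is fixed at 0.
Since Throughput is not a descendant of the intervened variable, it is unaffected.
Latency = -2*Traffic - 2  [with Traffic=3]  = -8
Throughput = Traffic*Latency  [with Traffic=3, Latency=-8]  = -24

-24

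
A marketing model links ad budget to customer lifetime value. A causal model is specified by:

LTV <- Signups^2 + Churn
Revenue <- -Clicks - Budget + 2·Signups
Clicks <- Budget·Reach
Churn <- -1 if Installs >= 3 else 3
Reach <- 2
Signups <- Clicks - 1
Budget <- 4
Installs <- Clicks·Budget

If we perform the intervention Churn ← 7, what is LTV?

Intervening sets Churn = 7 and removes its equation (Churn <- -1 if Installs >= 3 else 3).
Clicks = Budget·Reach  [with Budget=4, Reach=2]  = 8
Signups = Clicks - 1  [with Clicks=8]  = 7
LTV = Signups^2 + Churn  [with Signups=7, Churn=7]  = 56

56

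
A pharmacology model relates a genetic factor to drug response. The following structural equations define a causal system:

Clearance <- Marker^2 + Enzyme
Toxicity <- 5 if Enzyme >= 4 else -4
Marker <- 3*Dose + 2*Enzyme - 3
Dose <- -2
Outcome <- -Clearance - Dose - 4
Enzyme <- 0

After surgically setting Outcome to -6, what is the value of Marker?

do(Outcome=-6) replaces the equation Outcome <- -Clearance - Dose - 4 with the constant Outcome = -6.
Marker is not downstream of the intervention, so its value is determined by the original equations.
Marker = 3*Dose + 2*Enzyme - 3  [with Dose=-2, Enzyme=0]  = -9

-9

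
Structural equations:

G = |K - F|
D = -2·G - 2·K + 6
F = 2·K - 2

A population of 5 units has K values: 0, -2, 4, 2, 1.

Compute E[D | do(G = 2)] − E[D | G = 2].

Every unit gets G=2 under the intervention. D values become 2, 6, -6, -2, 0; E[D|do(G=2)] = 0.
Observing G=2 restricts to units where G's equation naturally yields 2: K ∈ {0, 4}. In that subpopulation D = 2, -6, mean -2.
Difference = 0 − (-2) = 2.

2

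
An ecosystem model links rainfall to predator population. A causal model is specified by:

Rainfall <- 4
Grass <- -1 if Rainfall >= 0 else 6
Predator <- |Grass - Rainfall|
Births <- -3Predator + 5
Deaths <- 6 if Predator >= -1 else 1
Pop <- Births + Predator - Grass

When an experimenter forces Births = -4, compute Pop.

Under do(Births=-4), the mechanism Births <- -3Predator + 5 is discarded; Births is fixed at -4.
Grass = -1 if Rainfall >= 0 else 6  [with Rainfall=4]  = -1
Predator = |Grass - Rainfall|  [with Grass=-1, Rainfall=4]  = 5
Pop = Births + Predator - Grass  [with Births=-4, Predator=5, Grass=-1]  = 2

2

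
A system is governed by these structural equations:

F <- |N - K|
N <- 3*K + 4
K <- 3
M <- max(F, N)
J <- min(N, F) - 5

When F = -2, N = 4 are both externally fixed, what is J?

Setting F = -2, N = 4 by intervention discards those variables' equations.
J = min(N, F) - 5  [with N=4, F=-2]  = -7

-7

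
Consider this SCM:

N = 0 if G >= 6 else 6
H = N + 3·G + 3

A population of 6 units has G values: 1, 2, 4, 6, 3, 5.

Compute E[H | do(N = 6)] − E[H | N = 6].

1.5

Every unit gets N=6 under the intervention. H values become 12, 15, 21, 27, 18, 24; E[H|do(N=6)] = 19.5.
E[H|N=6] averages over only the 5 units with N=6 (G = 1, 2, 4, 3, 5): H = 12, 15, 21, 18, 24, mean 18.
Difference = 19.5 − 18 = 1.5.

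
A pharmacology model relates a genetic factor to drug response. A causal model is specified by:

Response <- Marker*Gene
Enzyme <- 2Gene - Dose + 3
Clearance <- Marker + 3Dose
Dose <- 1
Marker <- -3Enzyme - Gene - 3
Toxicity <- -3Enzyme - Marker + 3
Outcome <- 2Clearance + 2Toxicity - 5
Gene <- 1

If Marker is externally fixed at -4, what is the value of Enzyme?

Under do(Marker=-4), the mechanism Marker <- -3Enzyme - Gene - 3 is discarded; Marker is fixed at -4.
Since Enzyme is not a descendant of the intervened variable, it is unaffected.
Enzyme = 2Gene - Dose + 3  [with Gene=1, Dose=1]  = 4

4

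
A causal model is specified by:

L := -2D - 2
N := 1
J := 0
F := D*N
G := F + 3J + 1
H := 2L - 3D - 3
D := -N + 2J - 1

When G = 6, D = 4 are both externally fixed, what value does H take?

-35

Under do(G = 6, D = 4), each intervened variable's structural equation is replaced by its fixed value.
L = -2D - 2  [with D=4]  = -10
H = 2L - 3D - 3  [with L=-10, D=4]  = -35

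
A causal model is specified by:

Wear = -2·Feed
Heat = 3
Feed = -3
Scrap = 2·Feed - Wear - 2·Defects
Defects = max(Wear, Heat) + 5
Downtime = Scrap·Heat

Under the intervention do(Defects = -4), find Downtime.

Under do(Defects=-4), the mechanism Defects = max(Wear, Heat) + 5 is discarded; Defects is fixed at -4.
Wear = -2·Feed  [with Feed=-3]  = 6
Scrap = 2·Feed - Wear - 2·Defects  [with Feed=-3, Wear=6, Defects=-4]  = -4
Downtime = Scrap·Heat  [with Scrap=-4, Heat=3]  = -12

-12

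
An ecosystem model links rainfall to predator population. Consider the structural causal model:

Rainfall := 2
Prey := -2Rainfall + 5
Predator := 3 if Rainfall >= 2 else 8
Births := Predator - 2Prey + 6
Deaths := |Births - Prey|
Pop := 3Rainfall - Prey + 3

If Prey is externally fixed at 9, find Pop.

Under do(Prey=9), the mechanism Prey := -2Rainfall + 5 is discarded; Prey is fixed at 9.
Pop = 3Rainfall - Prey + 3  [with Rainfall=2, Prey=9]  = 0

0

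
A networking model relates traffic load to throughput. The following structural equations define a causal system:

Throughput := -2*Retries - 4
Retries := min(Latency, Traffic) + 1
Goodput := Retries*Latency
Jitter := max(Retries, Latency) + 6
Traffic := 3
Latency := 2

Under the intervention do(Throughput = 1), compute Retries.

3

do(Throughput=1) replaces the equation Throughput := -2*Retries - 4 with the constant Throughput = 1.
Retries is not downstream of the intervention, so its value is determined by the original equations.
Retries = min(Latency, Traffic) + 1  [with Latency=2, Traffic=3]  = 3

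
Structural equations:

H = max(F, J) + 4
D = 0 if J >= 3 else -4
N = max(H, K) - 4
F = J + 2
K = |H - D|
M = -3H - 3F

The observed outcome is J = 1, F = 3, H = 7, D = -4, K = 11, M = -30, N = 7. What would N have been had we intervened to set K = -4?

Under do(K=-4), the mechanism K = |H - D| is discarded; K is fixed at -4.
F = J + 2  [with J=1]  = 3
H = max(F, J) + 4  [with F=3, J=1]  = 7
N = max(H, K) - 4  [with H=7, K=-4]  = 3

3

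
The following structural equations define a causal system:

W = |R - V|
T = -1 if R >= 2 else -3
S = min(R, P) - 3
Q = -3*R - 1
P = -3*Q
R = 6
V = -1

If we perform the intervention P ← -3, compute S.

-6

The intervention breaks the incoming arrows to P: P = -3*Q no longer applies, and P = -3.
S = min(R, P) - 3  [with R=6, P=-3]  = -6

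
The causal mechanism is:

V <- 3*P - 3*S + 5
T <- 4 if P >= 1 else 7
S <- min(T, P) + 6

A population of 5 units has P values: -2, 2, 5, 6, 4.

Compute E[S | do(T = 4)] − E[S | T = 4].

The intervention sets T=4 in all 5 units regardless of P. Recomputing S per unit gives 4, 8, 10, 10, 10; average 8.4.
Observing T=4 restricts to units where T's equation naturally yields 4: P ∈ {2, 5, 6, 4}. In that subpopulation S = 8, 10, 10, 10, mean 9.5.
Difference = 8.4 − 9.5 = -1.1.

-1.1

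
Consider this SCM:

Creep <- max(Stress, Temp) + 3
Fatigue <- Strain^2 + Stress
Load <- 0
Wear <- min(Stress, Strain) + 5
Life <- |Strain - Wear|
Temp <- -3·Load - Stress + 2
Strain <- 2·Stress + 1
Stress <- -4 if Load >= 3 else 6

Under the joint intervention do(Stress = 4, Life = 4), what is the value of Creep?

Under do(Stress = 4, Life = 4), each intervened variable's structural equation is replaced by its fixed value.
Temp = -3·Load - Stress + 2  [with Load=0, Stress=4]  = -2
Creep = max(Stress, Temp) + 3  [with Stress=4, Temp=-2]  = 7

7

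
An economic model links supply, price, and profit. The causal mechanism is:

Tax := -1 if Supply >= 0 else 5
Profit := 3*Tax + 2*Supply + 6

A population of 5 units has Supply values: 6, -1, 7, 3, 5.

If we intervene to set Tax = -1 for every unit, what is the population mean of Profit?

11

do(Tax=-1) breaks Tax's dependence on Supply. With Tax=-1 fixed, Profit across the units is 15, 1, 17, 9, 13, mean 11.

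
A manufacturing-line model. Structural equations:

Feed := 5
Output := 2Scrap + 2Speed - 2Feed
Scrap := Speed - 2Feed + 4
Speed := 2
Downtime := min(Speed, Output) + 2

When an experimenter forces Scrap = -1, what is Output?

The intervention breaks the incoming arrows to Scrap: Scrap := Speed - 2Feed + 4 no longer applies, and Scrap = -1.
Output = 2Scrap + 2Speed - 2Feed  [with Scrap=-1, Speed=2, Feed=5]  = -8

-8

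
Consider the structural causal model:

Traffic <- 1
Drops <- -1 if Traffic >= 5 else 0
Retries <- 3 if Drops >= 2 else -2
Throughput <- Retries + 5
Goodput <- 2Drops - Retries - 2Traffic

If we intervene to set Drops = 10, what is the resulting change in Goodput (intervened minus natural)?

do(Drops=10) replaces the equation Drops <- -1 if Traffic >= 5 else 0 with the constant Drops = 10.
Retries = 3 if Drops >= 2 else -2  [with Drops=10]  = 3
Goodput = 2Drops - Retries - 2Traffic  [with Drops=10, Retries=3, Traffic=1]  = 15
Without intervention: Drops = -1 if Traffic >= 5 else 0  [with Traffic=1]  = 0; Retries = 3 if Drops >= 2 else -2  [with Drops=0]  = -2; Goodput = 2Drops - Retries - 2Traffic  [with Drops=0, Retries=-2, Traffic=1]  = 0.
Change = 15 − 0 = 15.

15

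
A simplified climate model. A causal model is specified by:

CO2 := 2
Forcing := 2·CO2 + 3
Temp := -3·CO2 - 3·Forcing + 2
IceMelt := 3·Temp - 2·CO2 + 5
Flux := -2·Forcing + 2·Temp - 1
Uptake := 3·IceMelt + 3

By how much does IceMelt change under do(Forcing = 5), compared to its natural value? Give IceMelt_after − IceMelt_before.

Under do(Forcing=5), the mechanism Forcing := 2·CO2 + 3 is discarded; Forcing is fixed at 5.
Temp = -3·CO2 - 3·Forcing + 2  [with CO2=2, Forcing=5]  = -19
IceMelt = 3·Temp - 2·CO2 + 5  [with Temp=-19, CO2=2]  = -56
Without intervention: Forcing = 2·CO2 + 3  [with CO2=2]  = 7; Temp = -3·CO2 - 3·Forcing + 2  [with CO2=2, Forcing=7]  = -25; IceMelt = 3·Temp - 2·CO2 + 5  [with Temp=-25, CO2=2]  = -74.
Change = -56 − (-74) = 18.

18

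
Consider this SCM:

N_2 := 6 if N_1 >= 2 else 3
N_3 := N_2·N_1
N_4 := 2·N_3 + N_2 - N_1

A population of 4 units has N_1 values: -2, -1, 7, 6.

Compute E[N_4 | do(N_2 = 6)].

The intervention sets N_2=6 in all 4 units regardless of N_1. Recomputing N_4 per unit gives -16, -5, 83, 72; average 33.5.

33.5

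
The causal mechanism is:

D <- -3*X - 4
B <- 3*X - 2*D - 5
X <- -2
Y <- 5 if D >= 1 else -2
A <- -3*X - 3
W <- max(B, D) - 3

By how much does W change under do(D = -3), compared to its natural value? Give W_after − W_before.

Under do(D=-3), the mechanism D <- -3*X - 4 is discarded; D is fixed at -3.
B = 3*X - 2*D - 5  [with X=-2, D=-3]  = -5
W = max(B, D) - 3  [with B=-5, D=-3]  = -6
Without intervention: D = -3*X - 4  [with X=-2]  = 2; B = 3*X - 2*D - 5  [with X=-2, D=2]  = -15; W = max(B, D) - 3  [with B=-15, D=2]  = -1.
Change = -6 − (-1) = -5.

-5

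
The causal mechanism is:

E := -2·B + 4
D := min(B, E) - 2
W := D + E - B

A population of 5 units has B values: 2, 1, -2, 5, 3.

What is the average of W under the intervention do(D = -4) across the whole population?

-5.4

The intervention sets D=-4 in all 5 units regardless of B. Recomputing W per unit gives -6, -3, 6, -15, -9; average -5.4.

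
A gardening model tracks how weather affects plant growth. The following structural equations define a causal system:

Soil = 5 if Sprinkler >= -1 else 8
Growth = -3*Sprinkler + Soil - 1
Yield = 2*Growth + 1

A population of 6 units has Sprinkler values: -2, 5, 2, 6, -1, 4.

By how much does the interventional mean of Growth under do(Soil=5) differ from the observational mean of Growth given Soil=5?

Under do(Soil=5), Soil's equation is replaced by Soil=5 for every unit. Per-unit Growth: 10, -11, -2, -14, 7, -8. Mean = -3.
Conditioning on Soil=5 selects the 5 unit(s) with Sprinkler ∈ {5, 2, 6, -1, 4}. Their Growth values: -11, -2, -14, 7, -8. Mean = -5.6.
Difference = -3 − (-5.6) = 2.6.

2.6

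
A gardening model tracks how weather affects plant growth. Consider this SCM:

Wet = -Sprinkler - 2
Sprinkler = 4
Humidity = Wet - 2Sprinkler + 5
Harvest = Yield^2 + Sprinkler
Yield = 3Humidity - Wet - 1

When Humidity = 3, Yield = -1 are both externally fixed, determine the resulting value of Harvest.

Setting Humidity = 3, Yield = -1 by intervention discards those variables' equations.
Harvest = Yield^2 + Sprinkler  [with Yield=-1, Sprinkler=4]  = 5

5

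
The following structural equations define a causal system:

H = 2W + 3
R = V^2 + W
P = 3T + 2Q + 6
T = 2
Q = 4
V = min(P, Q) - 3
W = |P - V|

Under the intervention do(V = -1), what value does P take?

Under do(V=-1), the mechanism V = min(P, Q) - 3 is discarded; V is fixed at -1.
Since P is not a descendant of the intervened variable, it is unaffected.
P = 3T + 2Q + 6  [with T=2, Q=4]  = 20

20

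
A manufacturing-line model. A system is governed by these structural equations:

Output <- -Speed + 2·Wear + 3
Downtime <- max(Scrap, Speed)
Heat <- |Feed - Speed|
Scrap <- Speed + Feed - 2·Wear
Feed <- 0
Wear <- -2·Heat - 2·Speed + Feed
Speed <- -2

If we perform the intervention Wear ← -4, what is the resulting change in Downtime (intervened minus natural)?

8

The intervention breaks the incoming arrows to Wear: Wear <- -2·Heat - 2·Speed + Feed no longer applies, and Wear = -4.
Scrap = Speed + Feed - 2·Wear  [with Speed=-2, Feed=0, Wear=-4]  = 6
Downtime = max(Scrap, Speed)  [with Scrap=6, Speed=-2]  = 6
Without intervention: Heat = |Feed - Speed|  [with Feed=0, Speed=-2]  = 2; Wear = -2·Heat - 2·Speed + Feed  [with Heat=2, Speed=-2, Feed=0]  = 0; Scrap = Speed + Feed - 2·Wear  [with Speed=-2, Feed=0, Wear=0]  = -2; Downtime = max(Scrap, Speed)  [with Scrap=-2, Speed=-2]  = -2.
Change = 6 − (-2) = 8.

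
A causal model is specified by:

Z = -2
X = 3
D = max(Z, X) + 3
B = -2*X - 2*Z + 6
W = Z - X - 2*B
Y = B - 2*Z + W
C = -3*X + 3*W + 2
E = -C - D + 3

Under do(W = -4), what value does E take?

16

do(W=-4) replaces the equation W = Z - X - 2*B with the constant W = -4.
D = max(Z, X) + 3  [with Z=-2, X=3]  = 6
C = -3*X + 3*W + 2  [with X=3, W=-4]  = -19
E = -C - D + 3  [with C=-19, D=6]  = 16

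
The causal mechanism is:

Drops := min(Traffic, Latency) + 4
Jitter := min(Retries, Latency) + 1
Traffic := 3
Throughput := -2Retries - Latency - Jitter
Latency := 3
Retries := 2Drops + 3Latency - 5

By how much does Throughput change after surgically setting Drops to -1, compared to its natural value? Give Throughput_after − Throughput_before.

33

The intervention breaks the incoming arrows to Drops: Drops := min(Traffic, Latency) + 4 no longer applies, and Drops = -1.
Retries = 2Drops + 3Latency - 5  [with Drops=-1, Latency=3]  = 2
Jitter = min(Retries, Latency) + 1  [with Retries=2, Latency=3]  = 3
Throughput = -2Retries - Latency - Jitter  [with Retries=2, Latency=3, Jitter=3]  = -10
Without intervention: Drops = min(Traffic, Latency) + 4  [with Traffic=3, Latency=3]  = 7; Retries = 2Drops + 3Latency - 5  [with Drops=7, Latency=3]  = 18; Jitter = min(Retries, Latency) + 1  [with Retries=18, Latency=3]  = 4; Throughput = -2Retries - Latency - Jitter  [with Retries=18, Latency=3, Jitter=4]  = -43.
Change = -10 − (-43) = 33.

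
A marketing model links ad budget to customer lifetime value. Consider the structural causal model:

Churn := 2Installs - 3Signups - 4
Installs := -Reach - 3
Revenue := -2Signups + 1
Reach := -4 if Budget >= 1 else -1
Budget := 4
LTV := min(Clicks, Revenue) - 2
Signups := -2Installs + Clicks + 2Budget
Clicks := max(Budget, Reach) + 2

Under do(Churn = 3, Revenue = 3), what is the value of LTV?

1

The joint intervention fixes Churn = 3, Revenue = 3, removing each variable's own equation.
Reach = -4 if Budget >= 1 else -1  [with Budget=4]  = -4
Clicks = max(Budget, Reach) + 2  [with Budget=4, Reach=-4]  = 6
LTV = min(Clicks, Revenue) - 2  [with Clicks=6, Revenue=3]  = 1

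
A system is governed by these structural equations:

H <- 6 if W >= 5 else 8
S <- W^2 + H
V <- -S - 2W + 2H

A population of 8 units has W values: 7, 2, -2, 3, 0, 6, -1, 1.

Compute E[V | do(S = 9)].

2

Every unit gets S=9 under the intervention. V values become -11, 3, 11, 1, 7, -9, 9, 5; E[V|do(S=9)] = 2.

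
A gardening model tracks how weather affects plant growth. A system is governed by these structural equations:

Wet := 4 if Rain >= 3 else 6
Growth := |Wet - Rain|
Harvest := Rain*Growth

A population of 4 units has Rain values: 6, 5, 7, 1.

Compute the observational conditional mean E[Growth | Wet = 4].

2

Observing Wet=4 restricts to units where Wet's equation naturally yields 4: Rain ∈ {6, 5, 7}. In that subpopulation Growth = 2, 1, 3, mean 2.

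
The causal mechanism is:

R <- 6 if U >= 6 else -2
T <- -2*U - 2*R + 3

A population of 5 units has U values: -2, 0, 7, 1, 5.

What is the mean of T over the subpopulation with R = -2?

Conditioning on R=-2 selects the 4 unit(s) with U ∈ {-2, 0, 1, 5}. Their T values: 11, 7, 5, -3. Mean = 5.

5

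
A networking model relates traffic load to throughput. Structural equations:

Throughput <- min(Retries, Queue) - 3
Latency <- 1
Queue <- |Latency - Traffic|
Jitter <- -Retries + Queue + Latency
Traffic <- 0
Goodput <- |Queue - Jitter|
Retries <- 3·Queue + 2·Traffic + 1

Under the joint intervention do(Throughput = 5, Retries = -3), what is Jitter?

Setting Throughput = 5, Retries = -3 by intervention discards those variables' equations.
Queue = |Latency - Traffic|  [with Latency=1, Traffic=0]  = 1
Jitter = -Retries + Queue + Latency  [with Retries=-3, Queue=1, Latency=1]  = 5

5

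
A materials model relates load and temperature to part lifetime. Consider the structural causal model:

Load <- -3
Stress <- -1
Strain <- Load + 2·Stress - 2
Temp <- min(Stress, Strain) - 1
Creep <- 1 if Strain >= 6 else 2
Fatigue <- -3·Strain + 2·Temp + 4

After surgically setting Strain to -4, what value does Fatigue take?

The intervention breaks the incoming arrows to Strain: Strain <- Load + 2·Stress - 2 no longer applies, and Strain = -4.
Temp = min(Stress, Strain) - 1  [with Stress=-1, Strain=-4]  = -5
Fatigue = -3·Strain + 2·Temp + 4  [with Strain=-4, Temp=-5]  = 6

6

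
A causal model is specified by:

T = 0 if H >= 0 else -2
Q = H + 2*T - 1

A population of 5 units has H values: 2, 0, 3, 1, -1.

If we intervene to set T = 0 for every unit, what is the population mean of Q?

0

Every unit gets T=0 under the intervention. Q values become 1, -1, 2, 0, -2; E[Q|do(T=0)] = 0.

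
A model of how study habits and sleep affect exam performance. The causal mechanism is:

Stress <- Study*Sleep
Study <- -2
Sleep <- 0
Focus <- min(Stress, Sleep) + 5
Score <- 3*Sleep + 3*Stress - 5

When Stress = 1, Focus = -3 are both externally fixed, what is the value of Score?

-2

Setting Stress = 1, Focus = -3 by intervention discards those variables' equations.
Score = 3*Sleep + 3*Stress - 5  [with Sleep=0, Stress=1]  = -2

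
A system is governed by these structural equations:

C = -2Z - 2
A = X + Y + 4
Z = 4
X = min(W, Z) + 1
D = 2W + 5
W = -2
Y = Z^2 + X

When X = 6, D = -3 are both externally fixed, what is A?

Under do(X = 6, D = -3), each intervened variable's structural equation is replaced by its fixed value.
Y = Z^2 + X  [with Z=4, X=6]  = 22
A = X + Y + 4  [with X=6, Y=22]  = 32

32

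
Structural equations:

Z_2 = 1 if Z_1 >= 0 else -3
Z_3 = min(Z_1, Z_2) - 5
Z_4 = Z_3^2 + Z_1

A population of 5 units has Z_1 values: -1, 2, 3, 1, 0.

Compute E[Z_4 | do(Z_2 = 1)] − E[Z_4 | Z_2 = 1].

3.05

The intervention sets Z_2=1 in all 5 units regardless of Z_1. Recomputing Z_4 per unit gives 35, 18, 19, 17, 25; average 22.8.
Observing Z_2=1 restricts to units where Z_2's equation naturally yields 1: Z_1 ∈ {2, 3, 1, 0}. In that subpopulation Z_4 = 18, 19, 17, 25, mean 19.75.
Difference = 22.8 − 19.75 = 3.05.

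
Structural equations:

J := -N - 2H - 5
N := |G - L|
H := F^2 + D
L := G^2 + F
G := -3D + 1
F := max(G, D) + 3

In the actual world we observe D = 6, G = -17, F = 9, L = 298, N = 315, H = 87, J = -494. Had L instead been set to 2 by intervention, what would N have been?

19

Intervening sets L = 2 and removes its equation (L := G^2 + F).
G = -3D + 1  [with D=6]  = -17
N = |G - L|  [with G=-17, L=2]  = 19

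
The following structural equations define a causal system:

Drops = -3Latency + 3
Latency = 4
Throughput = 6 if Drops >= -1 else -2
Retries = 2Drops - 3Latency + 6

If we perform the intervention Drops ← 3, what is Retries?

0

The intervention breaks the incoming arrows to Drops: Drops = -3Latency + 3 no longer applies, and Drops = 3.
Retries = 2Drops - 3Latency + 6  [with Drops=3, Latency=4]  = 0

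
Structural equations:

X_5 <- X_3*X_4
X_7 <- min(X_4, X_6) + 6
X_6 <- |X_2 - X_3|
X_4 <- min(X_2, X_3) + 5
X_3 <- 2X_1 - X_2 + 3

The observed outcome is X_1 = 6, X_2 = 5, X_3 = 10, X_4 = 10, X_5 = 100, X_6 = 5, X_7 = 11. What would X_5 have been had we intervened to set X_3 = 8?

80

do(X_3=8) replaces the equation X_3 <- 2X_1 - X_2 + 3 with the constant X_3 = 8.
X_4 = min(X_2, X_3) + 5  [with X_2=5, X_3=8]  = 10
X_5 = X_3*X_4  [with X_3=8, X_4=10]  = 80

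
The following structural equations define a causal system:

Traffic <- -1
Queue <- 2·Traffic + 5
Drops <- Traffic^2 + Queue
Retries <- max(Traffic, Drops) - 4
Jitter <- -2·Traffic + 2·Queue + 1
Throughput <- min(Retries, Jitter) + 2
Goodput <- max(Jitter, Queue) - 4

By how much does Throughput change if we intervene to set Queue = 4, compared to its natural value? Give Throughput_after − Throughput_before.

1

Under do(Queue=4), the mechanism Queue <- 2·Traffic + 5 is discarded; Queue is fixed at 4.
Drops = Traffic^2 + Queue  [with Traffic=-1, Queue=4]  = 5
Retries = max(Traffic, Drops) - 4  [with Traffic=-1, Drops=5]  = 1
Jitter = -2·Traffic + 2·Queue + 1  [with Traffic=-1, Queue=4]  = 11
Throughput = min(Retries, Jitter) + 2  [with Retries=1, Jitter=11]  = 3
Without intervention: Queue = 2·Traffic + 5  [with Traffic=-1]  = 3; Drops = Traffic^2 + Queue  [with Traffic=-1, Queue=3]  = 4; Retries = max(Traffic, Drops) - 4  [with Traffic=-1, Drops=4]  = 0; Jitter = -2·Traffic + 2·Queue + 1  [with Traffic=-1, Queue=3]  = 9; Throughput = min(Retries, Jitter) + 2  [with Retries=0, Jitter=9]  = 2.
Change = 3 − 2 = 1.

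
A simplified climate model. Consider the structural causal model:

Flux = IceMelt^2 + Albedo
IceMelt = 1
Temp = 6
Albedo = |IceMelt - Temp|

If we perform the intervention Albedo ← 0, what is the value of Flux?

1

The intervention breaks the incoming arrows to Albedo: Albedo = |IceMelt - Temp| no longer applies, and Albedo = 0.
Flux = IceMelt^2 + Albedo  [with IceMelt=1, Albedo=0]  = 1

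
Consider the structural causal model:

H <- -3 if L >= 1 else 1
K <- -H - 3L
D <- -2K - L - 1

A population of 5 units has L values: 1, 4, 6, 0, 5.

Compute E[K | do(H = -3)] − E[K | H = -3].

Under do(H=-3), H's equation is replaced by H=-3 for every unit. Per-unit K: 0, -9, -15, 3, -12. Mean = -6.6.
Observing H=-3 restricts to units where H's equation naturally yields -3: L ∈ {1, 4, 6, 5}. In that subpopulation K = 0, -9, -15, -12, mean -9.
Difference = -6.6 − (-9) = 2.4.

2.4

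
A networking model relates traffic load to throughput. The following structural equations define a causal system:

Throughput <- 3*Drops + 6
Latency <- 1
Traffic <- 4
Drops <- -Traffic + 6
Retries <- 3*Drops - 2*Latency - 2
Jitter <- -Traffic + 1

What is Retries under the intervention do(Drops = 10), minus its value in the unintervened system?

24

The intervention breaks the incoming arrows to Drops: Drops <- -Traffic + 6 no longer applies, and Drops = 10.
Retries = 3*Drops - 2*Latency - 2  [with Drops=10, Latency=1]  = 26
Without intervention: Drops = -Traffic + 6  [with Traffic=4]  = 2; Retries = 3*Drops - 2*Latency - 2  [with Drops=2, Latency=1]  = 2.
Change = 26 − 2 = 24.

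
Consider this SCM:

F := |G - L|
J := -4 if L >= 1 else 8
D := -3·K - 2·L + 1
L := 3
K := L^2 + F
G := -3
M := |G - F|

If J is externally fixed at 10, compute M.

The intervention breaks the incoming arrows to J: J := -4 if L >= 1 else 8 no longer applies, and J = 10.
No directed path runs from J to M, so M keeps its natural value.
F = |G - L|  [with G=-3, L=3]  = 6
M = |G - F|  [with G=-3, F=6]  = 9

9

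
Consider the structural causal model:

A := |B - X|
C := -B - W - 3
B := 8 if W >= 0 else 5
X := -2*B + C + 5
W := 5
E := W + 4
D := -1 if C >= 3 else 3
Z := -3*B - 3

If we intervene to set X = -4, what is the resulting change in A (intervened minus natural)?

Under do(X=-4), the mechanism X := -2*B + C + 5 is discarded; X is fixed at -4.
B = 8 if W >= 0 else 5  [with W=5]  = 8
A = |B - X|  [with B=8, X=-4]  = 12
Without intervention: B = 8 if W >= 0 else 5  [with W=5]  = 8; C = -B - W - 3  [with B=8, W=5]  = -16; X = -2*B + C + 5  [with B=8, C=-16]  = -27; A = |B - X|  [with B=8, X=-27]  = 35.
Change = 12 − 35 = -23.

-23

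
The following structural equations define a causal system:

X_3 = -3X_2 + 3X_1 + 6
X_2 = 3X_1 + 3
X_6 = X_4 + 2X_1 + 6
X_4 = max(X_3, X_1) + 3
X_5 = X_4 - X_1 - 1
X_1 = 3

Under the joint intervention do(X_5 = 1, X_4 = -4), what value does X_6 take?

Setting X_5 = 1, X_4 = -4 by intervention discards those variables' equations.
X_6 = X_4 + 2X_1 + 6  [with X_4=-4, X_1=3]  = 8

8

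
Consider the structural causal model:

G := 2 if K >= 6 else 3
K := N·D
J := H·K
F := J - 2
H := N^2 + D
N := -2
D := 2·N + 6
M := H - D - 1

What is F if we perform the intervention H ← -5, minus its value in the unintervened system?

Under do(H=-5), the mechanism H := N^2 + D is discarded; H is fixed at -5.
D = 2·N + 6  [with N=-2]  = 2
K = N·D  [with N=-2, D=2]  = -4
J = H·K  [with H=-5, K=-4]  = 20
F = J - 2  [with J=20]  = 18
Without intervention: D = 2·N + 6  [with N=-2]  = 2; K = N·D  [with N=-2, D=2]  = -4; H = N^2 + D  [with N=-2, D=2]  = 6; J = H·K  [with H=6, K=-4]  = -24; F = J - 2  [with J=-24]  = -26.
Change = 18 − (-26) = 44.

44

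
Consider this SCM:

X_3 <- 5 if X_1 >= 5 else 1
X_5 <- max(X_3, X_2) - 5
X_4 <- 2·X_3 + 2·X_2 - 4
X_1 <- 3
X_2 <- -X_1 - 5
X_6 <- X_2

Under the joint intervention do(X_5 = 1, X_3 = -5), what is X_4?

-30

Under do(X_5 = 1, X_3 = -5), each intervened variable's structural equation is replaced by its fixed value.
X_2 = -X_1 - 5  [with X_1=3]  = -8
X_4 = 2·X_3 + 2·X_2 - 4  [with X_3=-5, X_2=-8]  = -30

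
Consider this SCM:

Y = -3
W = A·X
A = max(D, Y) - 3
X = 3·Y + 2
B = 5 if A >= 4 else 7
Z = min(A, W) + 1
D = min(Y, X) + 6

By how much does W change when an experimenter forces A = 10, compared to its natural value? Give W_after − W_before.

-98

Intervening sets A = 10 and removes its equation (A = max(D, Y) - 3).
X = 3·Y + 2  [with Y=-3]  = -7
W = A·X  [with A=10, X=-7]  = -70
Without intervention: X = 3·Y + 2  [with Y=-3]  = -7; D = min(Y, X) + 6  [with Y=-3, X=-7]  = -1; A = max(D, Y) - 3  [with D=-1, Y=-3]  = -4; W = A·X  [with A=-4, X=-7]  = 28.
Change = -70 − 28 = -98.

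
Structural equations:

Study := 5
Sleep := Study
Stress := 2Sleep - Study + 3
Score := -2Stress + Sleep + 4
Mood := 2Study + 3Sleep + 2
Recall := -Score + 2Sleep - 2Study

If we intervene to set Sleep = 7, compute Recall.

Under do(Sleep=7), the mechanism Sleep := Study is discarded; Sleep is fixed at 7.
Stress = 2Sleep - Study + 3  [with Sleep=7, Study=5]  = 12
Score = -2Stress + Sleep + 4  [with Stress=12, Sleep=7]  = -13
Recall = -Score + 2Sleep - 2Study  [with Score=-13, Sleep=7, Study=5]  = 17

17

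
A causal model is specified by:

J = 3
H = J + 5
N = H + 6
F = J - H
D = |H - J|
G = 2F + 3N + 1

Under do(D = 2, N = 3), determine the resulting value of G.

The joint intervention fixes D = 2, N = 3, removing each variable's own equation.
H = J + 5  [with J=3]  = 8
F = J - H  [with J=3, H=8]  = -5
G = 2F + 3N + 1  [with F=-5, N=3]  = 0

0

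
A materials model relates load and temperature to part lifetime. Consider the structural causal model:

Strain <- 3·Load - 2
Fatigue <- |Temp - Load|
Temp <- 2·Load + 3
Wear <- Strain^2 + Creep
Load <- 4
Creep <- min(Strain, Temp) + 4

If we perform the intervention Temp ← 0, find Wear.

do(Temp=0) replaces the equation Temp <- 2·Load + 3 with the constant Temp = 0.
Strain = 3·Load - 2  [with Load=4]  = 10
Creep = min(Strain, Temp) + 4  [with Strain=10, Temp=0]  = 4
Wear = Strain^2 + Creep  [with Strain=10, Creep=4]  = 104

104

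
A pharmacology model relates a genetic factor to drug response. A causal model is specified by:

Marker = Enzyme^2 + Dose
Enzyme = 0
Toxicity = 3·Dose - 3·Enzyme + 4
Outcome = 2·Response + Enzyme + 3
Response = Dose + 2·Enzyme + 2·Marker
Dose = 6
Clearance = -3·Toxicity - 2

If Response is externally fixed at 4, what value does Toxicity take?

Intervening sets Response = 4 and removes its equation (Response = Dose + 2·Enzyme + 2·Marker).
No directed path runs from Response to Toxicity, so Toxicity keeps its natural value.
Toxicity = 3·Dose - 3·Enzyme + 4  [with Dose=6, Enzyme=0]  = 22

22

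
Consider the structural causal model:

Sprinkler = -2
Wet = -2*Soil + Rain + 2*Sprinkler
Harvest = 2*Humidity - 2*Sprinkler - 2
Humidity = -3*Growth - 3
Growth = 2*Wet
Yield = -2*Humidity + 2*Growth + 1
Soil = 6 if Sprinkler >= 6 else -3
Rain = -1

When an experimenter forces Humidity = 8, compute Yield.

-11

Intervening sets Humidity = 8 and removes its equation (Humidity = -3*Growth - 3).
Soil = 6 if Sprinkler >= 6 else -3  [with Sprinkler=-2]  = -3
Wet = -2*Soil + Rain + 2*Sprinkler  [with Soil=-3, Rain=-1, Sprinkler=-2]  = 1
Growth = 2*Wet  [with Wet=1]  = 2
Yield = -2*Humidity + 2*Growth + 1  [with Humidity=8, Growth=2]  = -11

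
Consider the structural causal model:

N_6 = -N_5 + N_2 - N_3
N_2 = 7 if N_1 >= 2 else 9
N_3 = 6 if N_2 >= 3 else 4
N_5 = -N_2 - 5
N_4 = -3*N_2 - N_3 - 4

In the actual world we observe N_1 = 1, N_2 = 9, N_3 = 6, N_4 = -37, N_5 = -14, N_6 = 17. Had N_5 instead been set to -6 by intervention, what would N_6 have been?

9

The intervention breaks the incoming arrows to N_5: N_5 = -N_2 - 5 no longer applies, and N_5 = -6.
N_2 = 7 if N_1 >= 2 else 9  [with N_1=1]  = 9
N_3 = 6 if N_2 >= 3 else 4  [with N_2=9]  = 6
N_6 = -N_5 + N_2 - N_3  [with N_5=-6, N_2=9, N_3=6]  = 9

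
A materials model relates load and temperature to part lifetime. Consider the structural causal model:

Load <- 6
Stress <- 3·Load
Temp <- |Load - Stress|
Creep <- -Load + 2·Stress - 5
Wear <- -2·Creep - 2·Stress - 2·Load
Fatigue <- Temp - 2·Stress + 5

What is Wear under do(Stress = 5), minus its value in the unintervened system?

do(Stress=5) replaces the equation Stress <- 3·Load with the constant Stress = 5.
Creep = -Load + 2·Stress - 5  [with Load=6, Stress=5]  = -1
Wear = -2·Creep - 2·Stress - 2·Load  [with Creep=-1, Stress=5, Load=6]  = -20
Without intervention: Stress = 3·Load  [with Load=6]  = 18; Creep = -Load + 2·Stress - 5  [with Load=6, Stress=18]  = 25; Wear = -2·Creep - 2·Stress - 2·Load  [with Creep=25, Stress=18, Load=6]  = -98.
Change = -20 − (-98) = 78.

78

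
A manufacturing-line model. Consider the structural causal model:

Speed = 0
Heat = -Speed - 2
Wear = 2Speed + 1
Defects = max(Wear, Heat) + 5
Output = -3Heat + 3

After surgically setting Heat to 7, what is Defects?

Under do(Heat=7), the mechanism Heat = -Speed - 2 is discarded; Heat is fixed at 7.
Wear = 2Speed + 1  [with Speed=0]  = 1
Defects = max(Wear, Heat) + 5  [with Wear=1, Heat=7]  = 12

12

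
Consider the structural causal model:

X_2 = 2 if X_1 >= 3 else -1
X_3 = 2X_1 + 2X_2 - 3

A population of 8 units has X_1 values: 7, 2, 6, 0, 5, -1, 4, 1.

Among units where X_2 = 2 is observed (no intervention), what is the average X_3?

Conditioning on X_2=2 selects the 4 unit(s) with X_1 ∈ {7, 6, 5, 4}. Their X_3 values: 15, 13, 11, 9. Mean = 12.

12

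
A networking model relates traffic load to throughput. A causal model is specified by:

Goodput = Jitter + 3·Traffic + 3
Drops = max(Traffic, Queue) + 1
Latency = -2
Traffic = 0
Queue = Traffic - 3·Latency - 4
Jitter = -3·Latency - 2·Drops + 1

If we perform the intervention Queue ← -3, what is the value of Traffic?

0

Under do(Queue=-3), the mechanism Queue = Traffic - 3·Latency - 4 is discarded; Queue is fixed at -3.
Traffic is not downstream of the intervention, so its value is determined by the original equations.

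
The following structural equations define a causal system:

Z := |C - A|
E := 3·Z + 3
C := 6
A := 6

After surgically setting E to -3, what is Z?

Under do(E=-3), the mechanism E := 3·Z + 3 is discarded; E is fixed at -3.
Since Z is not a descendant of the intervened variable, it is unaffected.
Z = |C - A|  [with C=6, A=6]  = 0

0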